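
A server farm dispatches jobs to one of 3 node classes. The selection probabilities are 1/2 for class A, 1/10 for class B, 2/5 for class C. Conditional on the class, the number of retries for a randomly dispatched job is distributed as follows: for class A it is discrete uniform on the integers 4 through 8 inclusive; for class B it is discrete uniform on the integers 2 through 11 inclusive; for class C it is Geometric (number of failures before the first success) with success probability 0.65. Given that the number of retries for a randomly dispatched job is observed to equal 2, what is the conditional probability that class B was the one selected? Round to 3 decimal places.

Likelihoods P(X=2 | ·): A: 0; B: 0.1; C: 0.079625.
Posterior ∝ prior × likelihood. Numerator for B: 0.1·0.1 = 0.01.
Normalizing constant: 0.5·0 + 0.1·0.1 + 0.4·0.079625 = 0.04185.
P(B | observation) = 0.01 / 0.04185 = 0.238949.

0.239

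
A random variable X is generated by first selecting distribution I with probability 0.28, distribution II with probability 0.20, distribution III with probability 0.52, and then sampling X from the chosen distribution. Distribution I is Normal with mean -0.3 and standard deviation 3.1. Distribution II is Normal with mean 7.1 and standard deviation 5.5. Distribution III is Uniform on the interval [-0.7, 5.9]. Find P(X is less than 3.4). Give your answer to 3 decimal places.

Conditional on each component, P(X < 3.4): I: 0.883673; II: 0.25056; III: 0.621212.
By total probability, P(X < 3.4) = 0.28·0.883673 + 0.2·0.25056 + 0.52·0.621212 = 0.620571.

0.621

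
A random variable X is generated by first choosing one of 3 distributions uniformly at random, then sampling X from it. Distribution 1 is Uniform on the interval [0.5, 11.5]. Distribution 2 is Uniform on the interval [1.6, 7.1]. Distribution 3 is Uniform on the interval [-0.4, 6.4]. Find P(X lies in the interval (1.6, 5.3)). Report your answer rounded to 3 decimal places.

0.518

Conditional on each component, P(1.6 < X < 5.3): 1: 0.336364; 2: 0.672727; 3: 0.544118.
By total probability, P(1.6 < X < 5.3) = 0.333333·0.336364 + 0.333333·0.672727 + 0.333333·0.544118 = 0.517736.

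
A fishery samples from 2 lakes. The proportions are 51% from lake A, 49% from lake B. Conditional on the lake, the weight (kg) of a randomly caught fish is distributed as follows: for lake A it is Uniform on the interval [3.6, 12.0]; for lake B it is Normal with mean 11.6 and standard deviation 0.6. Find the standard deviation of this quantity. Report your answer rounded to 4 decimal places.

Per component, A: μ=7.8, E[X²]=66.72; B: μ=11.6, E[X²]=134.92.
E[X] = 0.51·7.8 + 0.49·11.6 = 9.662.
E[X²] = 0.51·66.72 + 0.49·134.92 = 100.138.
Var(X) = E[X²] − (E[X])² = 100.138 − 93.3542 = 6.78376.
SD(X) = √6.78376 = 2.60456.

2.6046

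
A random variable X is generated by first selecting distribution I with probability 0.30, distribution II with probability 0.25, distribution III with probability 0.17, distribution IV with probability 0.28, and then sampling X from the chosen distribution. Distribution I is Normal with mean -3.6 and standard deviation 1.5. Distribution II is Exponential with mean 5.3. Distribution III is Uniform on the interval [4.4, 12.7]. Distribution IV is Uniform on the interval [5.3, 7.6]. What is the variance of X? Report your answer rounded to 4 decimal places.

Per component, I: μ=-3.6, E[X²]=15.21; II: μ=5.3, E[X²]=56.18; III: μ=8.55, E[X²]=78.8433; IV: μ=6.45, E[X²]=42.0433.
E[X] = 0.3·-3.6 + 0.25·5.3 + 0.17·8.55 + 0.28·6.45 = 3.5045.
E[X²] = 0.3·15.21 + 0.25·56.18 + 0.17·78.8433 + 0.28·42.0433 = 43.7835.
Var(X) = E[X²] − (E[X])² = 43.7835 − 12.2815 = 31.502.

31.5020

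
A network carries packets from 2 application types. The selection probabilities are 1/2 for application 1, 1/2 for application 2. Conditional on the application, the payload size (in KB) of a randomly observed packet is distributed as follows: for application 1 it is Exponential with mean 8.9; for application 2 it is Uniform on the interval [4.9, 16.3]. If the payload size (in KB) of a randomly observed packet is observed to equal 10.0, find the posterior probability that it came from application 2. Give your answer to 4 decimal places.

Likelihoods f(10.0 | ·): 1: 0.0365291; 2: 0.0877193.
Posterior ∝ prior × likelihood. Numerator for 2: 0.5·0.0877193 = 0.0438596.
Normalizing constant: 0.5·0.0365291 + 0.5·0.0877193 = 0.0621242.
P(2 | observation) = 0.0438596 / 0.0621242 = 0.706.

0.7060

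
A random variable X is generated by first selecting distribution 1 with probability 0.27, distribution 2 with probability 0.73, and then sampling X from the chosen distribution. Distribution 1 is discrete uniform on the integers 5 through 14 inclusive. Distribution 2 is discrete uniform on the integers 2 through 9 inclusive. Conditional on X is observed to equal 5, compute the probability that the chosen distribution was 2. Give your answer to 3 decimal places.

0.772

Likelihoods P(X=5 | ·): 1: 0.1; 2: 0.125.
Posterior ∝ prior × likelihood. Numerator for 2: 0.73·0.125 = 0.09125.
Normalizing constant: 0.27·0.1 + 0.73·0.125 = 0.11825.
P(2 | observation) = 0.09125 / 0.11825 = 0.77167.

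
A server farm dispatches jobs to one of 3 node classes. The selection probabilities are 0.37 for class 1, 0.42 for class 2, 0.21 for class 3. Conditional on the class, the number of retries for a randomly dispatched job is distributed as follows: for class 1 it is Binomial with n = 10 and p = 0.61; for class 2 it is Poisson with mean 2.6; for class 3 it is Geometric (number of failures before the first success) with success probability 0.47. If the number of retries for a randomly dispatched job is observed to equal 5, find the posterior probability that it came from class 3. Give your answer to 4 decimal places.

Likelihoods P(X=5 | ·): 1: 0.192032; 2: 0.0735394; 3: 0.0196552.
Posterior ∝ prior × likelihood. Numerator for 3: 0.21·0.0196552 = 0.00412759.
Normalizing constant: 0.37·0.192032 + 0.42·0.0735394 + 0.21·0.0196552 = 0.106066.
P(3 | observation) = 0.00412759 / 0.106066 = 0.0389154.

0.0389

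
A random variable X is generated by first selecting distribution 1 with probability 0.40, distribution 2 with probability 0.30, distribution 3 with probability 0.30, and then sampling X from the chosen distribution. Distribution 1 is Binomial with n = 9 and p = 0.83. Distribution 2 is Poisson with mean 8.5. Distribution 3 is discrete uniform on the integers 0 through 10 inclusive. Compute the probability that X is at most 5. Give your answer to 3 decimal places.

0.229

Conditional on each component, P(X ≤ 5): 1: 0.0512099; 2: 0.149597; 3: 0.545455.
By total probability, P(X ≤ 5) = 0.4·0.0512099 + 0.3·0.149597 + 0.3·0.545455 = 0.229.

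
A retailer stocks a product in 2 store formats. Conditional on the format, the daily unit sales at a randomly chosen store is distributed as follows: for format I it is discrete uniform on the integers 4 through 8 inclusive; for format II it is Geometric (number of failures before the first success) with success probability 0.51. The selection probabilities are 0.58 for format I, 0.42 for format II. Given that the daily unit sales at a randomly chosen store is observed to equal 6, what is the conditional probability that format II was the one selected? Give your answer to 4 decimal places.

0.0249

Likelihoods P(X=6 | ·): I: 0.2; II: 0.00705906.
Posterior ∝ prior × likelihood. Numerator for II: 0.42·0.00705906 = 0.0029648.
Normalizing constant: 0.58·0.2 + 0.42·0.00705906 = 0.118965.
P(II | observation) = 0.0029648 / 0.118965 = 0.0249217.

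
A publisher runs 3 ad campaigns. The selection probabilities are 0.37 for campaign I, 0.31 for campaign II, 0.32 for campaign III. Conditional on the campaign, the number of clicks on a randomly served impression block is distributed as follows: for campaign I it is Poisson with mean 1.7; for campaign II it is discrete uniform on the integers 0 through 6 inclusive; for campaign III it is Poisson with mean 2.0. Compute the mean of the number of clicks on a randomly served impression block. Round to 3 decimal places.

Component means — I: 1.7; II: 3; III: 2.
E[X] = 0.37·1.7 + 0.31·3 + 0.32·2 = 2.199.

2.199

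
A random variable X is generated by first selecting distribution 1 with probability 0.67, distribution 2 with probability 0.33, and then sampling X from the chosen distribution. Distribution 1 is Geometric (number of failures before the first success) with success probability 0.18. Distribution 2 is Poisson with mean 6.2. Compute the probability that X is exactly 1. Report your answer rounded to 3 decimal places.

Conditional on each component, P(X = 1): 1: 0.1476; 2: 0.0125825.
By total probability, P(X = 1) = 0.67·0.1476 + 0.33·0.0125825 = 0.103044.

0.103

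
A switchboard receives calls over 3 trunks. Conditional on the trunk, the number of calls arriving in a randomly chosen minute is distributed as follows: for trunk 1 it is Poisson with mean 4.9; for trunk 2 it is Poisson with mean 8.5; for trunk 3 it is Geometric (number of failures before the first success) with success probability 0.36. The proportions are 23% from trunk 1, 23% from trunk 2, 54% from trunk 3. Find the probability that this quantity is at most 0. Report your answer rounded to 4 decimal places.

0.1962

Conditional on each trunk, P(X ≤ 0): 1: 0.00744658; 2: 0.000203468; 3: 0.36.
By total probability, P(X ≤ 0) = 0.23·0.00744658 + 0.23·0.000203468 + 0.54·0.36 = 0.19616.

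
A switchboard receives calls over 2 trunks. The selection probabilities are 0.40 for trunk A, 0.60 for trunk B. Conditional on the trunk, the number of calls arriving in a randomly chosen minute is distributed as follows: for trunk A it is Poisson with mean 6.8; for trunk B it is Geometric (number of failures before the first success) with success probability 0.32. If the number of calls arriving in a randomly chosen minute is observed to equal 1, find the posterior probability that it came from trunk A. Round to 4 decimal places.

Likelihoods P(X=1 | ·): A: 0.00757367; B: 0.2176.
Posterior ∝ prior × likelihood. Numerator for A: 0.4·0.00757367 = 0.00302947.
Normalizing constant: 0.4·0.00757367 + 0.6·0.2176 = 0.133589.
P(A | observation) = 0.00302947 / 0.133589 = 0.0226774.

0.0227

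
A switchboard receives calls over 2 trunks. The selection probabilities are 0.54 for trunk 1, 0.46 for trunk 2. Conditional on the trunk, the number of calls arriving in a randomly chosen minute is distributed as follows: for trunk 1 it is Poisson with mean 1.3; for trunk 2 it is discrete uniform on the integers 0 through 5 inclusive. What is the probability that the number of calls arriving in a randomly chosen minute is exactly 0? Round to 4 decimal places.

Conditional on each trunk, P(X = 0): 1: 0.272532; 2: 0.166667.
By total probability, P(X = 0) = 0.54·0.272532 + 0.46·0.166667 = 0.223834.

0.2238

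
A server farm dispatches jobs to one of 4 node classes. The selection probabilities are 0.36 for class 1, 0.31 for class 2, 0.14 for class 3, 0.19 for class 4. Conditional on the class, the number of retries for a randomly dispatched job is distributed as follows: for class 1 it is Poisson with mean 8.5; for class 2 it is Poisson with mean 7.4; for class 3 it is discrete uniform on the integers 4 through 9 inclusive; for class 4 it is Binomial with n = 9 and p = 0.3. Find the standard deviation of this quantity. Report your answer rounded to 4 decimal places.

Per component, 1: μ=8.5, E[X²]=80.75; 2: μ=7.4, E[X²]=62.16; 3: μ=6.5, E[X²]=45.1667; 4: μ=2.7, E[X²]=9.18.
E[X] = 0.36·8.5 + 0.31·7.4 + 0.14·6.5 + 0.19·2.7 = 6.777.
E[X²] = 0.36·80.75 + 0.31·62.16 + 0.14·45.1667 + 0.19·9.18 = 56.4071.
Var(X) = E[X²] − (E[X])² = 56.4071 − 45.9277 = 10.4794.
SD(X) = √10.4794 = 3.23719.

3.2372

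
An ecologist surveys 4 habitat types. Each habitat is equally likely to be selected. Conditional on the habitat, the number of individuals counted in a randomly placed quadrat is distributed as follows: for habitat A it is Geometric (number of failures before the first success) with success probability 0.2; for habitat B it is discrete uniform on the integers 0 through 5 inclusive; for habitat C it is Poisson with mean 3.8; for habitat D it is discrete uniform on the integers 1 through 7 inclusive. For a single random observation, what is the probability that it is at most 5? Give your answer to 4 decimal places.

0.8169

Conditional on each habitat, P(X ≤ 5): A: 0.737856; B: 1; C: 0.815556; D: 0.714286.
By total probability, P(X ≤ 5) = 0.25·0.737856 + 0.25·1 + 0.25·0.815556 + 0.25·0.714286 = 0.816924.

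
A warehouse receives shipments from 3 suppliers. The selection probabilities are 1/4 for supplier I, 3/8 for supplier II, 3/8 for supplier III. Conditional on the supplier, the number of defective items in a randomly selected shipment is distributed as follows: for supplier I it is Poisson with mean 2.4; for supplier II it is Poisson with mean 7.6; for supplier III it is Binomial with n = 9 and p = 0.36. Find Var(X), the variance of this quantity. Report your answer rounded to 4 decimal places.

9.5020

Per component, I: μ=2.4, E[X²]=8.16; II: μ=7.6, E[X²]=65.36; III: μ=3.24, E[X²]=12.5712.
E[X] = 0.25·2.4 + 0.375·7.6 + 0.375·3.24 = 4.665.
E[X²] = 0.25·8.16 + 0.375·65.36 + 0.375·12.5712 = 31.2642.
Var(X) = E[X²] − (E[X])² = 31.2642 − 21.7622 = 9.50198.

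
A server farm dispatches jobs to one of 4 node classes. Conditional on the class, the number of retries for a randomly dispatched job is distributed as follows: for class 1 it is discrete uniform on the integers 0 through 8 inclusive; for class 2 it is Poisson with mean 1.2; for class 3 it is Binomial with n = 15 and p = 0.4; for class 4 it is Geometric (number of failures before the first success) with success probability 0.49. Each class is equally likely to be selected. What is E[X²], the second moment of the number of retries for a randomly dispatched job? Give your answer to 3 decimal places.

For each component E[X²] = Var + (mean)², giving 1: 22.6667; 2: 2.64; 3: 39.6; 4: 3.20741.
Overall E[X²] = 0.25·22.6667 + 0.25·2.64 + 0.25·39.6 + 0.25·3.20741 = 17.0285.

17.029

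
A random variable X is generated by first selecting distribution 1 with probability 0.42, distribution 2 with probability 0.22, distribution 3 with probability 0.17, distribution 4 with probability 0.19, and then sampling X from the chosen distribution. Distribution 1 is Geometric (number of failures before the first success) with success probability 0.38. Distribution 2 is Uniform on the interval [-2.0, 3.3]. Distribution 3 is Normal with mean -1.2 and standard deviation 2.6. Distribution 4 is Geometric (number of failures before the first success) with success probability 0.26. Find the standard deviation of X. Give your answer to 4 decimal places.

Per component, 1: μ=1.63158, E[X²]=6.95568; 2: μ=0.65, E[X²]=2.76333; 3: μ=-1.2, E[X²]=8.2; 4: μ=2.84615, E[X²]=19.0473.
E[X] = 0.42·1.63158 + 0.22·0.65 + 0.17·-1.2 + 0.19·2.84615 = 1.16503.
E[X²] = 0.42·6.95568 + 0.22·2.76333 + 0.17·8.2 + 0.19·19.0473 = 8.54231.
Var(X) = E[X²] − (E[X])² = 8.54231 − 1.3573 = 7.18501.
SD(X) = √7.18501 = 2.68049.

2.6805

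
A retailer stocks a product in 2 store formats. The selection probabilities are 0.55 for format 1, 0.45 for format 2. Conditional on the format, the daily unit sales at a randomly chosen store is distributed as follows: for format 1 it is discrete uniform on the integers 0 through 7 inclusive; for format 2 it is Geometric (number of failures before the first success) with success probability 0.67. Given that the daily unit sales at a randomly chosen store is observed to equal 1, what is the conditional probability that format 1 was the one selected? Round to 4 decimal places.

0.4086

Likelihoods P(X=1 | ·): 1: 0.125; 2: 0.2211.
Posterior ∝ prior × likelihood. Numerator for 1: 0.55·0.125 = 0.06875.
Normalizing constant: 0.55·0.125 + 0.45·0.2211 = 0.168245.
P(1 | observation) = 0.06875 / 0.168245 = 0.40863.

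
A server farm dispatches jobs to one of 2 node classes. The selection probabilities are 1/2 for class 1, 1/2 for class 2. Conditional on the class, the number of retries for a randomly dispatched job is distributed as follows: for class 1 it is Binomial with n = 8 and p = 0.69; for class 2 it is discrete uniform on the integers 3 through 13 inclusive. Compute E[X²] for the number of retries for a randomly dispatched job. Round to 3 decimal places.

53.091

For each component E[X²] = Var + (mean)², giving 1: 32.1816; 2: 74.
Overall E[X²] = 0.5·32.1816 + 0.5·74 = 53.0908.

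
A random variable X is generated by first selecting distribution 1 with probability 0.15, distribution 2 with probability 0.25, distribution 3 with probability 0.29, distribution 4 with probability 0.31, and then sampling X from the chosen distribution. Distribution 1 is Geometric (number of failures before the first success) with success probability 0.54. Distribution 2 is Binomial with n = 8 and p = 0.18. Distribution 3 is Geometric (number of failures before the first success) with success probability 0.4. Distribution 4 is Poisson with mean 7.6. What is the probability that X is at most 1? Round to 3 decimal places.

0.446

Conditional on each component, P(X ≤ 1): 1: 0.7884; 2: 0.563385; 3: 0.64; 4: 0.00430388.
By total probability, P(X ≤ 1) = 0.15·0.7884 + 0.25·0.563385 + 0.29·0.64 + 0.31·0.00430388 = 0.44604.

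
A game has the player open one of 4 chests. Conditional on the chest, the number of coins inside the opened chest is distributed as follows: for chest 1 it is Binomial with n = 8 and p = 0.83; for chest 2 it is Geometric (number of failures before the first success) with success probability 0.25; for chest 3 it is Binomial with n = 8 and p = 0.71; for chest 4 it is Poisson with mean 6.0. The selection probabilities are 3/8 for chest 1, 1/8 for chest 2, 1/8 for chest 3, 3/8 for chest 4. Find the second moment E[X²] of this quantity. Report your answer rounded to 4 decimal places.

For each component E[X²] = Var + (mean)², giving 1: 45.2184; 2: 21; 3: 33.9096; 4: 42.
Overall E[X²] = 0.375·45.2184 + 0.125·21 + 0.125·33.9096 + 0.375·42 = 39.5706.

39.5706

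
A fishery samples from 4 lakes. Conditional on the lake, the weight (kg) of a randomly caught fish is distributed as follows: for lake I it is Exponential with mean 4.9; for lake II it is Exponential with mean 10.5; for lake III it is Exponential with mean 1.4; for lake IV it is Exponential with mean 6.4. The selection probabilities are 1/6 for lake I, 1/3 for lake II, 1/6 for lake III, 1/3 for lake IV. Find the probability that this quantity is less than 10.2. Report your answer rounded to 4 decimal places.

0.7852

Conditional on each lake, P(X < 10.2): I: 0.875274; II: 0.621458; III: 0.999315; IV: 0.796838.
By total probability, P(X < 10.2) = 0.166667·0.875274 + 0.333333·0.621458 + 0.166667·0.999315 + 0.333333·0.796838 = 0.785197.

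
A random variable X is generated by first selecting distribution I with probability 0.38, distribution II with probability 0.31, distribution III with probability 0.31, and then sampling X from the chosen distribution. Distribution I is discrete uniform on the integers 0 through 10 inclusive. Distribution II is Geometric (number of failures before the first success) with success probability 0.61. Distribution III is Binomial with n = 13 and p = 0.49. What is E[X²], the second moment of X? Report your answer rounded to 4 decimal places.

For each component E[X²] = Var + (mean)², giving I: 35; II: 1.45687; III: 43.8256.
Overall E[X²] = 0.38·35 + 0.31·1.45687 + 0.31·43.8256 = 27.3376.

27.3376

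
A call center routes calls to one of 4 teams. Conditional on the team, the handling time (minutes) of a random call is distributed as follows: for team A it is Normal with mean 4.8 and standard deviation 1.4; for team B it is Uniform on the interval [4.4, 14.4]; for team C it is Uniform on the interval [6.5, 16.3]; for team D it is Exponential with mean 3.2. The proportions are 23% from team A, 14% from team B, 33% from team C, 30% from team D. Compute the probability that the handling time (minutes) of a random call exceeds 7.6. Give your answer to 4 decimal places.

0.4213

Conditional on each team, P(X > 7.6): A: 0.0227501; B: 0.68; C: 0.887755; D: 0.0930145.
By total probability, P(X > 7.6) = 0.23·0.0227501 + 0.14·0.68 + 0.33·0.887755 + 0.3·0.0930145 = 0.421296.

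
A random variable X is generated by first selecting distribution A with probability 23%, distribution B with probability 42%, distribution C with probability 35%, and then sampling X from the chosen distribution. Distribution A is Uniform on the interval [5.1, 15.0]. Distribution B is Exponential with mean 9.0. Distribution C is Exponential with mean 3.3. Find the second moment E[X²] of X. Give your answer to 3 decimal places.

For each component E[X²] = Var + (mean)², giving A: 109.17; B: 162; C: 21.78.
Overall E[X²] = 0.23·109.17 + 0.42·162 + 0.35·21.78 = 100.772.

100.772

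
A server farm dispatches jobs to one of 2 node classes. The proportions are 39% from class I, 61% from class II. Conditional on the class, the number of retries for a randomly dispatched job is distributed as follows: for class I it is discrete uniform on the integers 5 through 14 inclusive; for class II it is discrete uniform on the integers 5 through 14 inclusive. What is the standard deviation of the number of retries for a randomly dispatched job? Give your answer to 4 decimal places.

2.8723

Per component, I: μ=9.5, E[X²]=98.5; II: μ=9.5, E[X²]=98.5.
E[X] = 0.39·9.5 + 0.61·9.5 = 9.5.
E[X²] = 0.39·98.5 + 0.61·98.5 = 98.5.
Var(X) = E[X²] − (E[X])² = 98.5 − 90.25 = 8.25.
SD(X) = √8.25 = 2.87228.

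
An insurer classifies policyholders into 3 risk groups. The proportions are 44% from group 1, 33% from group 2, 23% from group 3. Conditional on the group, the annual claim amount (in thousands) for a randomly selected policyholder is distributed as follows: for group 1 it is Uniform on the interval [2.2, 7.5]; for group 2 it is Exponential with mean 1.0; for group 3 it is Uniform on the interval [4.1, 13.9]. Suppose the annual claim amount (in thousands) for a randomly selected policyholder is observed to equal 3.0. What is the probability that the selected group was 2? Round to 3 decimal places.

0.165

Likelihoods f(3.0 | ·): 1: 0.188679; 2: 0.0497871; 3: 0.
Posterior ∝ prior × likelihood. Numerator for 2: 0.33·0.0497871 = 0.0164297.
Normalizing constant: 0.44·0.188679 + 0.33·0.0497871 + 0.23·0 = 0.0994486.
P(2 | observation) = 0.0164297 / 0.0994486 = 0.165208.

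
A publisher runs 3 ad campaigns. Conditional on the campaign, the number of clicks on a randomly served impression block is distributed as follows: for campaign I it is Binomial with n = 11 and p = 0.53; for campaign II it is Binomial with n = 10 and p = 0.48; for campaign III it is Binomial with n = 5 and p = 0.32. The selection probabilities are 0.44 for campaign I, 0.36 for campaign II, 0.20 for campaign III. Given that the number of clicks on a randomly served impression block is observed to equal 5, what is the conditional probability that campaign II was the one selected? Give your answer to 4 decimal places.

0.4877

Likelihoods P(X=5 | ·): I: 0.208261; II: 0.244131; III: 0.00335544.
Posterior ∝ prior × likelihood. Numerator for II: 0.36·0.244131 = 0.0878873.
Normalizing constant: 0.44·0.208261 + 0.36·0.244131 + 0.2·0.00335544 = 0.180193.
P(II | observation) = 0.0878873 / 0.180193 = 0.487739.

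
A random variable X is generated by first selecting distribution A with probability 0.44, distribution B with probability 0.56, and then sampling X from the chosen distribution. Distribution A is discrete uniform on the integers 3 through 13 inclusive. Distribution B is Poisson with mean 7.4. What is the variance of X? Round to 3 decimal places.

Per component, A: μ=8, E[X²]=74; B: μ=7.4, E[X²]=62.16.
E[X] = 0.44·8 + 0.56·7.4 = 7.664.
E[X²] = 0.44·74 + 0.56·62.16 = 67.3696.
Var(X) = E[X²] − (E[X])² = 67.3696 − 58.7369 = 8.6327.

8.633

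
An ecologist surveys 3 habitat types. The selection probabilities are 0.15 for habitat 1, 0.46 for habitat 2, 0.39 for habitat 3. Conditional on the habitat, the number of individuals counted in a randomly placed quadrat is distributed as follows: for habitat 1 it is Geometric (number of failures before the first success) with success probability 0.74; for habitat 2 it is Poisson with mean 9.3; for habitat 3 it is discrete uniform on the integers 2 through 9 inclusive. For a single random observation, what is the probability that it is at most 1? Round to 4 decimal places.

0.1403

Conditional on each habitat, P(X ≤ 1): 1: 0.9324; 2: 0.00094167; 3: 0.
By total probability, P(X ≤ 1) = 0.15·0.9324 + 0.46·0.00094167 + 0.39·0 = 0.140293.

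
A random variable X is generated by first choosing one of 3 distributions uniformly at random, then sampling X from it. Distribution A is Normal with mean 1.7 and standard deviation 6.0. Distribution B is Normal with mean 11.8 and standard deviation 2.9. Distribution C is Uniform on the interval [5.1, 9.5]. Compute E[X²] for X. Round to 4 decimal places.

For each component E[X²] = Var + (mean)², giving A: 38.89; B: 147.65; C: 54.9033.
Overall E[X²] = 0.333333·38.89 + 0.333333·147.65 + 0.333333·54.9033 = 80.4811.

80.4811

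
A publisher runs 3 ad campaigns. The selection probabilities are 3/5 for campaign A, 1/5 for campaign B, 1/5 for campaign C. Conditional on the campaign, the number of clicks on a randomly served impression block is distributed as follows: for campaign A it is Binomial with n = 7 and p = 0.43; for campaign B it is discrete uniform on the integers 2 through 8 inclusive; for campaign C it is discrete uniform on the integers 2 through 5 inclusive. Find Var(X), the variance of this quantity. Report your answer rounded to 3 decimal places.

2.673

Per component, A: μ=3.01, E[X²]=10.7758; B: μ=5, E[X²]=29; C: μ=3.5, E[X²]=13.5.
E[X] = 0.6·3.01 + 0.2·5 + 0.2·3.5 = 3.506.
E[X²] = 0.6·10.7758 + 0.2·29 + 0.2·13.5 = 14.9655.
Var(X) = E[X²] − (E[X])² = 14.9655 − 12.292 = 2.67344.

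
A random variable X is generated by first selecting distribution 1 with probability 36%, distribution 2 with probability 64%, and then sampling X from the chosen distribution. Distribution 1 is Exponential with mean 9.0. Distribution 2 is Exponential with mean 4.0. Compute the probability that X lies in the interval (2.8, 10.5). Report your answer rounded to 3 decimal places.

0.423

Conditional on each component, P(2.8 < X < 10.5): 1: 0.421229; 2: 0.424146.
By total probability, P(2.8 < X < 10.5) = 0.36·0.421229 + 0.64·0.424146 = 0.423096.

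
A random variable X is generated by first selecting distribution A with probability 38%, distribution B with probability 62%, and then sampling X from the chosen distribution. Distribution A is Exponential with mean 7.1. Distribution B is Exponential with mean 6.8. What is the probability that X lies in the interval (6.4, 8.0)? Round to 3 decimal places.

Conditional on each component, P(6.4 < X < 8.0): A: 0.081916; B: 0.0818034.
By total probability, P(6.4 < X < 8.0) = 0.38·0.081916 + 0.62·0.0818034 = 0.0818462.

0.082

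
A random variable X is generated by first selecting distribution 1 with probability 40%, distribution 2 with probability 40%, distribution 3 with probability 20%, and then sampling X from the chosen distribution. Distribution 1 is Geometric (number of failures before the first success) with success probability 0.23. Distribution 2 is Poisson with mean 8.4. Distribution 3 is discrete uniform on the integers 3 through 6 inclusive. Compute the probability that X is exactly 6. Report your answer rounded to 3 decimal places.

0.113

Conditional on each component, P(X = 6): 1: 0.0479371; 2: 0.109716; 3: 0.25.
By total probability, P(X = 6) = 0.4·0.0479371 + 0.4·0.109716 + 0.2·0.25 = 0.113061.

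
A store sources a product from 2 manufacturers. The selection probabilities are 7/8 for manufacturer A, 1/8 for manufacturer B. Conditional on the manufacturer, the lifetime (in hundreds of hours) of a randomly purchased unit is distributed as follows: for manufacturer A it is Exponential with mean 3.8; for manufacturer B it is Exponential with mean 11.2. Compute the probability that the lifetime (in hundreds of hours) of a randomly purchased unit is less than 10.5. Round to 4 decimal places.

Conditional on each manufacturer, P(X < 10.5): A: 0.936908; B: 0.608394.
By total probability, P(X < 10.5) = 0.875·0.936908 + 0.125·0.608394 = 0.895844.

0.8958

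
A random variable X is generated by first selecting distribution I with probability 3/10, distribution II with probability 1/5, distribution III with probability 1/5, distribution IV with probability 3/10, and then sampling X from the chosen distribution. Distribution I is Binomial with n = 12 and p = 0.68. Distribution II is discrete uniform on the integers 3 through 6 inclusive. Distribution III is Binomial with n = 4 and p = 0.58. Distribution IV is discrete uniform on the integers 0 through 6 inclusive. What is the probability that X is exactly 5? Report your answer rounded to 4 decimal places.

Conditional on each component, P(X = 5): I: 0.0395658; II: 0.25; III: 0; IV: 0.142857.
By total probability, P(X = 5) = 0.3·0.0395658 + 0.2·0.25 + 0.2·0 + 0.3·0.142857 = 0.104727.

0.1047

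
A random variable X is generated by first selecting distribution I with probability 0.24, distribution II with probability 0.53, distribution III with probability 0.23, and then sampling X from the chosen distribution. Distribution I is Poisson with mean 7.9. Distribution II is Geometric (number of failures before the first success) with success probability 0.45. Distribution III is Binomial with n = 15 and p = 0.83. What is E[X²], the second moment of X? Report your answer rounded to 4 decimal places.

55.2430

For each component E[X²] = Var + (mean)², giving I: 70.31; II: 4.20988; III: 157.119.
Overall E[X²] = 0.24·70.31 + 0.53·4.20988 + 0.23·157.119 = 55.243.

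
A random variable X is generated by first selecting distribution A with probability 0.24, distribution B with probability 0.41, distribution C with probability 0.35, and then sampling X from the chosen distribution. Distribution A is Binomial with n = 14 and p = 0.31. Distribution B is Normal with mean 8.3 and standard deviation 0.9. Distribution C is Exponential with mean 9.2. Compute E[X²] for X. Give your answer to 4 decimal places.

93.0642

For each component E[X²] = Var + (mean)², giving A: 21.8302; B: 69.7; C: 169.28.
Overall E[X²] = 0.24·21.8302 + 0.41·69.7 + 0.35·169.28 = 93.0642.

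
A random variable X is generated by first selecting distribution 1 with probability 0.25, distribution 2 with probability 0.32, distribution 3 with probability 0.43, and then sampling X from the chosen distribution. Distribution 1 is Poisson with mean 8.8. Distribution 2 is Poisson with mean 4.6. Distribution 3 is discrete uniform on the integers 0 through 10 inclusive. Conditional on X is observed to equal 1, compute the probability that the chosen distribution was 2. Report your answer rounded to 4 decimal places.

Likelihoods P(X=1 | ·): 1: 0.00132645; 2: 0.0462384; 3: 0.0909091.
Posterior ∝ prior × likelihood. Numerator for 2: 0.32·0.0462384 = 0.0147963.
Normalizing constant: 0.25·0.00132645 + 0.32·0.0462384 + 0.43·0.0909091 = 0.0542188.
P(2 | observation) = 0.0147963 / 0.0542188 = 0.2729.

0.2729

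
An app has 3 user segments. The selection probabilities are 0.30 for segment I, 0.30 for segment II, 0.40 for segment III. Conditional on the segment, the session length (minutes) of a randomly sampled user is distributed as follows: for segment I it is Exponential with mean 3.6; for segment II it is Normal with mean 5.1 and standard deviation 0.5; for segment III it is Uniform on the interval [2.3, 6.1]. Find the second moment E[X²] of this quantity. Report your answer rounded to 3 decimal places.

23.191

For each component E[X²] = Var + (mean)², giving I: 25.92; II: 26.26; III: 18.8433.
Overall E[X²] = 0.3·25.92 + 0.3·26.26 + 0.4·18.8433 = 23.1913.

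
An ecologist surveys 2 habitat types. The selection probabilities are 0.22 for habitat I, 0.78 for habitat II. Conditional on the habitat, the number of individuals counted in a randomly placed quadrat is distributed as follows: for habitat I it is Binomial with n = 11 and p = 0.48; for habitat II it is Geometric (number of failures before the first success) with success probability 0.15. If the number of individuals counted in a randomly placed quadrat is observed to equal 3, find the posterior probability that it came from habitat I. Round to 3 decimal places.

Likelihoods P(X=3 | ·): I: 0.0975516; II: 0.0921187.
Posterior ∝ prior × likelihood. Numerator for I: 0.22·0.0975516 = 0.0214614.
Normalizing constant: 0.22·0.0975516 + 0.78·0.0921187 = 0.093314.
P(I | observation) = 0.0214614 / 0.093314 = 0.229991.

0.230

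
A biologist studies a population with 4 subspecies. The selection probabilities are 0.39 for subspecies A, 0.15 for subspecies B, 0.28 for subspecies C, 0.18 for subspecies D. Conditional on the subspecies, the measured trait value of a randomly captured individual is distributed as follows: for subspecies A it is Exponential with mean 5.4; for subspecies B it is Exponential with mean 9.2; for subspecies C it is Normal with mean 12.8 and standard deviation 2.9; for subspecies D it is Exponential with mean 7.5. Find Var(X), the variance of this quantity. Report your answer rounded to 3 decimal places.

45.720

Per component, A: μ=5.4, E[X²]=58.32; B: μ=9.2, E[X²]=169.28; C: μ=12.8, E[X²]=172.25; D: μ=7.5, E[X²]=112.5.
E[X] = 0.39·5.4 + 0.15·9.2 + 0.28·12.8 + 0.18·7.5 = 8.42.
E[X²] = 0.39·58.32 + 0.15·169.28 + 0.28·172.25 + 0.18·112.5 = 116.617.
Var(X) = E[X²] − (E[X])² = 116.617 − 70.8964 = 45.7204.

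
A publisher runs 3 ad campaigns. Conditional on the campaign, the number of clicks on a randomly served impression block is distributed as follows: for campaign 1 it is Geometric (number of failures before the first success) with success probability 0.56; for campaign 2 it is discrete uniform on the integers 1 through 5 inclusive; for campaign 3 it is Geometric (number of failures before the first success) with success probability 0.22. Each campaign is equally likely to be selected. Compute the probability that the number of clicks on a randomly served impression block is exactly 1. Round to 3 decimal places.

Conditional on each campaign, P(X = 1): 1: 0.2464; 2: 0.2; 3: 0.1716.
By total probability, P(X = 1) = 0.333333·0.2464 + 0.333333·0.2 + 0.333333·0.1716 = 0.206.

0.206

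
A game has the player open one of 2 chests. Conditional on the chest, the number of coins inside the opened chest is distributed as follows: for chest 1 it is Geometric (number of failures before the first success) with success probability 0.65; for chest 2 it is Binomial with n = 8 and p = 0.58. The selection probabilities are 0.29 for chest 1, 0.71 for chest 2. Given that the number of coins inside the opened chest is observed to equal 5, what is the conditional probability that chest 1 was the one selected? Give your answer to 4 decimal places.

0.0051

Likelihoods P(X=5 | ·): 1: 0.00341392; 2: 0.272318.
Posterior ∝ prior × likelihood. Numerator for 1: 0.29·0.00341392 = 0.000990037.
Normalizing constant: 0.29·0.00341392 + 0.71·0.272318 = 0.194336.
P(1 | observation) = 0.000990037 / 0.194336 = 0.00509447.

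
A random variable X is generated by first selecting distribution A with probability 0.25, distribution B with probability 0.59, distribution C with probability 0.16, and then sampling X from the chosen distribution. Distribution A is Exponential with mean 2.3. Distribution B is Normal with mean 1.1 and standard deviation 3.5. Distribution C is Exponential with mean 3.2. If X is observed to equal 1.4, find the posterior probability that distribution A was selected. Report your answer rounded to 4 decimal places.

0.3733

Likelihoods f(1.4 | ·): A: 0.236548; B: 0.113566; C: 0.201765.
Posterior ∝ prior × likelihood. Numerator for A: 0.25·0.236548 = 0.059137.
Normalizing constant: 0.25·0.236548 + 0.59·0.113566 + 0.16·0.201765 = 0.158423.
P(A | observation) = 0.059137 / 0.158423 = 0.373285.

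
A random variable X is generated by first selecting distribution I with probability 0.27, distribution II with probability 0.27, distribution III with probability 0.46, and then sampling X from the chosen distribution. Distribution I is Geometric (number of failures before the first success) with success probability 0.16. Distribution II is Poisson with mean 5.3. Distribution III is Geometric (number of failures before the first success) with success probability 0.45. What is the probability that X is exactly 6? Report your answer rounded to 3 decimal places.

0.062

Conditional on each component, P(X = 6): I: 0.0562077; II: 0.15366; III: 0.0124563.
By total probability, P(X = 6) = 0.27·0.0562077 + 0.27·0.15366 + 0.46·0.0124563 = 0.0623943.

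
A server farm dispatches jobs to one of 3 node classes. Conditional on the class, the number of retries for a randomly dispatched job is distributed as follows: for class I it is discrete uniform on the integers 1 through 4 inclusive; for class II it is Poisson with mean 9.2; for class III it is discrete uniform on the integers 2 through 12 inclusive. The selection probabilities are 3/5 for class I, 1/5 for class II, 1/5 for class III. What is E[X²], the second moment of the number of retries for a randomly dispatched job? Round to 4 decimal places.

35.0680

For each component E[X²] = Var + (mean)², giving I: 7.5; II: 93.84; III: 59.
Overall E[X²] = 0.6·7.5 + 0.2·93.84 + 0.2·59 = 35.068.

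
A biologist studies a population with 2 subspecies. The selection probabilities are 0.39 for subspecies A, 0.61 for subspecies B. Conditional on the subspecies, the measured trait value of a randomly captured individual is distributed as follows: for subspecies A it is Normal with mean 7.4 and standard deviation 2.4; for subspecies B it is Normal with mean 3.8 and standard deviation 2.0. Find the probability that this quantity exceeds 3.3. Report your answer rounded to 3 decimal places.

0.738

Conditional on each subspecies, P(X > 3.3): A: 0.956213; B: 0.598706.
By total probability, P(X > 3.3) = 0.39·0.956213 + 0.61·0.598706 = 0.738134.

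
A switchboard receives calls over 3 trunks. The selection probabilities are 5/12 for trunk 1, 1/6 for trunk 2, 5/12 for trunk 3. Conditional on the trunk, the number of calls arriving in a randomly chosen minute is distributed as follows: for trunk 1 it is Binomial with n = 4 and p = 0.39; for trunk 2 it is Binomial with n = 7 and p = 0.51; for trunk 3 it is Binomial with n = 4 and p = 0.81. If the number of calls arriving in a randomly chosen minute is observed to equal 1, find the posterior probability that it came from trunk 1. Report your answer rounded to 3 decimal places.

Likelihoods P(X=1 | ·): 1: 0.35409; 2: 0.0494134; 3: 0.0222232.
Posterior ∝ prior × likelihood. Numerator for 1: 0.416667·0.35409 = 0.147538.
Normalizing constant: 0.416667·0.35409 + 0.166667·0.0494134 + 0.416667·0.0222232 = 0.165033.
P(1 | observation) = 0.147538 / 0.165033 = 0.89399.

0.894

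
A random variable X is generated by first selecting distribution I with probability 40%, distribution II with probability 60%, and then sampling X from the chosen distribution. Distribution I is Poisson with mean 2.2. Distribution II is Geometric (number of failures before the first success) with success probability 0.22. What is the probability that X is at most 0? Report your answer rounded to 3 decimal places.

0.176

Conditional on each component, P(X ≤ 0): I: 0.110803; II: 0.22.
By total probability, P(X ≤ 0) = 0.4·0.110803 + 0.6·0.22 = 0.176321.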